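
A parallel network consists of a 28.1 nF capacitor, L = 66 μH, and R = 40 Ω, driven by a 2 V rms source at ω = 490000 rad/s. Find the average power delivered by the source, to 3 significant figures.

X_L = ωL = 32.3 Ω
X_C = 1/(ωC) = 72.6 Ω
Parallel: admittances add. Y = 1/R + 1/(jωL) + jωC
Y = (0.0250 − j0.0172) S
|Y| = 0.0303 S → |Z| = 1/|Y| = 33.0 Ω, ∠Z = −∠Y = 34.5°
I = V/|Z| = 60.6 mA
P = VI cos φ = 2 × 0.0606 × cos(34.5°) = 100 mW

100 mW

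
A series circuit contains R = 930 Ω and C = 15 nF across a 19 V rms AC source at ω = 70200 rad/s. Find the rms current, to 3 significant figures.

X_C = 1/(ωC) = 950 Ω
Z = 930 − j950 Ω
|Z| = √(930² + 950²) = 1330 Ω
I = V/|Z| = 19/1330 = 14.3 mA

14.3 mA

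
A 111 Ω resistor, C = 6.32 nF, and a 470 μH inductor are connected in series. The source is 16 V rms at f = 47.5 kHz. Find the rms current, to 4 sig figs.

ω = 2πf = 298500 rad/s
X_L = ωL = 140.3 Ω
X_C = 1/(ωC) = 530.2 Ω
Net reactance X = X_L − X_C = -389.9 Ω
Z = 111.0 − j389.9 Ω
|Z| = √(111.0² + 389.9²) = 405.4 Ω
I = V/|Z| = 16/405.4 = 39.47 mA

39.47 mA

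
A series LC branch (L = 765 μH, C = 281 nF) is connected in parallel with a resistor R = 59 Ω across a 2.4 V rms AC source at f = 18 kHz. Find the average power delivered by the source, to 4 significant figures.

97.63 mW

ω = 2πf = 113100 rad/s
X_L = ωL = 86.52 Ω
X_C = 1/(ωC) = 31.47 Ω
Branch 1: Z₁ = R = 59.00 Ω
Branch 2 (series LC): Z₂ = j(X_L − X_C) = j55.05 Ω
Parallel: Z = Z₁Z₂/(Z₁+Z₂), |Z| = 40.25 Ω, ∠Z = 46.98°
I = V/|Z| = 59.62 mA
P = VI cos φ = 2.4 × 0.05962 × cos(46.98°) = 97.63 mW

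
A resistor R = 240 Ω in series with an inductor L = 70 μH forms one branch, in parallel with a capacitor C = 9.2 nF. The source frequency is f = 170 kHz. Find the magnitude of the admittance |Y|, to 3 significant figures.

ω = 2πf = 1.068e+06 rad/s
X_L = ωL = 74.8 Ω
X_C = 1/(ωC) = 102 Ω
Branch 1 (R+jX_L): Z₁ = 240 + j74.8 Ω, |Z₁| = 251 Ω
Branch 2 (−jX_C): Z₂ = −j102 Ω
Parallel: Z = Z₁Z₂/(Z₁+Z₂), |Z| = 106 Ω, ∠Z = -66.3°
|Y| = 1/|Z| = 9.44 mS

9.44 mS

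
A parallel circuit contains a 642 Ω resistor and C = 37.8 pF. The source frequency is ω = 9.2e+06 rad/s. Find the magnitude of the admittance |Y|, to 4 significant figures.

X_C = 1/(ωC) = 2876 Ω
Parallel: admittances add. Y = 1/R + jωC
Y = (0.001558 + j0.0003478) S
|Y| = 0.001596 S → |Z| = 1/|Y| = 626.6 Ω, ∠Z = −∠Y = -12.59°

1.596 mS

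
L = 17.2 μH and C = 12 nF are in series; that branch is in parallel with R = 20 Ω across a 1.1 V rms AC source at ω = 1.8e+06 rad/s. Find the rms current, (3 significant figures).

90.4 mA

X_L = ωL = 31.0 Ω
X_C = 1/(ωC) = 46.3 Ω
Branch 1: Z₁ = R = 20.0 Ω
Branch 2 (series LC): Z₂ = j(X_L − X_C) = −j15.3 Ω
Parallel: Z = Z₁Z₂/(Z₁+Z₂), |Z| = 12.2 Ω, ∠Z = -52.5°
I = V/|Z| = 1.1/12.2 = 90.4 mA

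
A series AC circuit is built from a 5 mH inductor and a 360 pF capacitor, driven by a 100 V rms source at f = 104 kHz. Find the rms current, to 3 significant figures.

102 mA

ω = 2πf = 653500 rad/s
X_L = ωL = 3270 Ω
X_C = 1/(ωC) = 4250 Ω
Net reactance X = X_L − X_C = -984 Ω
Z = − j984 Ω
|Z| = √(0² + 984²) = 984 Ω
I = V/|Z| = 100/984 = 102 mA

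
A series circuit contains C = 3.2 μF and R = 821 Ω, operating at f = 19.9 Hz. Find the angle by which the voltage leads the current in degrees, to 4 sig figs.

-71.82°

ω = 2πf = 125.0 rad/s
X_C = 1/(ωC) = 2499 Ω
Z = 821.0 − j2499 Ω
|Z| = √(821.0² + 2499²) = 2631 Ω
∠Z = arctan(-2499/821.0) = -71.82°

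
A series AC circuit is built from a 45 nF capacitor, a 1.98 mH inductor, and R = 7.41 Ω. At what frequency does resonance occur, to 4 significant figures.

16.86 kHz

ω₀ = 1/√(LC) = 1/√(0.00198 × 4.5e-08) = 105900 rad/s
f₀ = ω₀/(2π) = 16.86 kHz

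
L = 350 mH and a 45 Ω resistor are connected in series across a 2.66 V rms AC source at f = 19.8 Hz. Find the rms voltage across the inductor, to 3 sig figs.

1.85 V

ω = 2πf = 124.4 rad/s
X_L = ωL = 43.5 Ω
Z = 45.0 + j43.5 Ω
|Z| = √(45.0² + 43.5²) = 62.6 Ω
I = V/|Z| = 42.5 mA
V_L = I·|Z_L| = 0.0425 × 43.5 = 1.85 V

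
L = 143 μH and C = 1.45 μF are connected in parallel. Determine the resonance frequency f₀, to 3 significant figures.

ω₀ = 1/√(LC) = 1/√(0.000143 × 1.45e-06) = 69450 rad/s
f₀ = ω₀/(2π) = 11.1 kHz

11.1 kHz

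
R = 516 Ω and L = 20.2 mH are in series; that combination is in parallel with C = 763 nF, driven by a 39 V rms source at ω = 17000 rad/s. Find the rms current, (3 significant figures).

X_L = ωL = 343 Ω
X_C = 1/(ωC) = 77.1 Ω
Branch 1 (R+jX_L): Z₁ = 516 + j343 Ω, |Z₁| = 620 Ω
Branch 2 (−jX_C): Z₂ = −j77.1 Ω
Parallel: Z = Z₁Z₂/(Z₁+Z₂), |Z| = 82.3 Ω, ∠Z = -83.7°
I = V/|Z| = 39/82.3 = 474 mA

474 mA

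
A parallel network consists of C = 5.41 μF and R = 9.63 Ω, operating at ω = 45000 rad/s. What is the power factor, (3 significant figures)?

0.392

X_C = 1/(ωC) = 4.11 Ω
Parallel: admittances add. Y = 1/R + jωC
Y = (0.104 + j0.243) S
|Y| = 0.265 S → |Z| = 1/|Y| = 3.78 Ω, ∠Z = −∠Y = -66.9°
cos φ = cos(-66.9°) = 0.392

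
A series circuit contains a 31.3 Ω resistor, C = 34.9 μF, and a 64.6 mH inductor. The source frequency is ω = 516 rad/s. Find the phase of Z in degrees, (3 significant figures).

X_L = ωL = 33.3 Ω
X_C = 1/(ωC) = 55.5 Ω
Net reactance X = X_L − X_C = -22.2 Ω
Z = 31.3 − j22.2 Ω
|Z| = √(31.3² + 22.2²) = 38.4 Ω
∠Z = arctan(-22.2/31.3) = -35.3°

-35.3°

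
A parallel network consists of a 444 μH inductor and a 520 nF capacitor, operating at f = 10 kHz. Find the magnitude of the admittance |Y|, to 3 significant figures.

3.17 mS

ω = 2πf = 62830 rad/s
X_L = ωL = 27.9 Ω
X_C = 1/(ωC) = 30.6 Ω
Parallel: admittances add. Y = 1/(jωL) + jωC
Y = (0 − j0.00317) S
|Y| = 0.00317 S → |Z| = 1/|Y| = 315 Ω, ∠Z = −∠Y = 90.0°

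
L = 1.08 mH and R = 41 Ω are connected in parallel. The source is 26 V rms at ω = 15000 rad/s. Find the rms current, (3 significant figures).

X_L = ωL = 16.2 Ω
Parallel: admittances add. Y = 1/R + 1/(jωL)
Y = (0.0244 − j0.0617) S
|Y| = 0.0664 S → |Z| = 1/|Y| = 15.1 Ω, ∠Z = −∠Y = 68.4°
I = V/|Z| = 26/15.1 = 1.73 A

1.73 A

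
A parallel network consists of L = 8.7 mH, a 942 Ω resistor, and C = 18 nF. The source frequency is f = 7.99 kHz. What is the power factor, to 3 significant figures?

ω = 2πf = 50200 rad/s
X_L = ωL = 437 Ω
X_C = 1/(ωC) = 1110 Ω
Parallel: admittances add. Y = 1/R + 1/(jωL) + jωC
Y = (0.00106 − j0.00139) S
|Y| = 0.00175 S → |Z| = 1/|Y| = 573 Ω, ∠Z = −∠Y = 52.5°
cos φ = cos(52.5°) = 0.608

0.608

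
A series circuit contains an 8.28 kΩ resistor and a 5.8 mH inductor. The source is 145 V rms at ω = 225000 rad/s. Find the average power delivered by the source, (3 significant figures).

X_L = ωL = 1300 Ω
Z = 8280 + j1300 Ω
|Z| = √(8280² + 1300²) = 8380 Ω
∠Z = arctan(1300/8280) = 8.96°
I = V/|Z| = 17.3 mA
P = VI cos φ = 145 × 0.0173 × cos(8.96°) = 2.48 W

2.48 W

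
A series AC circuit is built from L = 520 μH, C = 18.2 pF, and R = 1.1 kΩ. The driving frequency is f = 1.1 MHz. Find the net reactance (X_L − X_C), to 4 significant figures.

ω = 2πf = 6.912e+06 rad/s
X_L = ωL = 3594 Ω
X_C = 1/(ωC) = 7950 Ω
X = 3594 − 7950 = -4356 Ω

-4356 Ω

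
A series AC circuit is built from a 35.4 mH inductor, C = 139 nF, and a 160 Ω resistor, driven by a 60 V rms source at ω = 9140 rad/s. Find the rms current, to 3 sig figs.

122 mA

X_L = ωL = 324 Ω
X_C = 1/(ωC) = 787 Ω
Net reactance X = X_L − X_C = -464 Ω
Z = 160 − j464 Ω
|Z| = √(160² + 464²) = 490 Ω
I = V/|Z| = 60/490 = 122 mA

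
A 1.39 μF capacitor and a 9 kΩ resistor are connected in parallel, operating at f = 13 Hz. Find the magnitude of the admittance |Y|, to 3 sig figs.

159 μS

ω = 2πf = 81.68 rad/s
X_C = 1/(ωC) = 8810 Ω
Parallel: admittances add. Y = 1/R + jωC
Y = (0.000111 + j0.000114) S
|Y| = 0.000159 S → |Z| = 1/|Y| = 6290 Ω, ∠Z = −∠Y = -45.6°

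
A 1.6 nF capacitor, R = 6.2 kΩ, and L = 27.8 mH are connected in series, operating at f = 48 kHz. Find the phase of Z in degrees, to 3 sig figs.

ω = 2πf = 301600 rad/s
X_L = ωL = 8380 Ω
X_C = 1/(ωC) = 2070 Ω
Net reactance X = X_L − X_C = 6310 Ω
Z = 6200 + j6310 Ω
|Z| = √(6200² + 6310²) = 8850 Ω
∠Z = arctan(6310/6200) = 45.5°

45.5°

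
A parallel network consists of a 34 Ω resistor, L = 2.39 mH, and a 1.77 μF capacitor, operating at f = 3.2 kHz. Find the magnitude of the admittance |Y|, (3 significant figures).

ω = 2πf = 20110 rad/s
X_L = ωL = 48.1 Ω
X_C = 1/(ωC) = 28.1 Ω
Parallel: admittances add. Y = 1/R + 1/(jωL) + jωC
Y = (0.0294 + j0.0148) S
|Y| = 0.0329 S → |Z| = 1/|Y| = 30.4 Ω, ∠Z = −∠Y = -26.7°

32.9 mS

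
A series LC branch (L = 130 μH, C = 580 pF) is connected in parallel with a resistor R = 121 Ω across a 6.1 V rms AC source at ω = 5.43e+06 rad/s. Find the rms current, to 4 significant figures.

X_L = ωL = 705.9 Ω
X_C = 1/(ωC) = 317.5 Ω
Branch 1: Z₁ = R = 121.0 Ω
Branch 2 (series LC): Z₂ = j(X_L − X_C) = j388.4 Ω
Parallel: Z = Z₁Z₂/(Z₁+Z₂), |Z| = 115.5 Ω, ∠Z = 17.30°
I = V/|Z| = 6.1/115.5 = 52.80 mA

52.80 mA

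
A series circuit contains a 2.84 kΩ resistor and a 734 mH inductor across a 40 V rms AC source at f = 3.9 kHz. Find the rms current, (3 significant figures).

ω = 2πf = 24500 rad/s
X_L = ωL = 18000 Ω
Z = 2840 + j18000 Ω
|Z| = √(2840² + 18000²) = 18200 Ω
I = V/|Z| = 40/18200 = 2.20 mA

2.20 mA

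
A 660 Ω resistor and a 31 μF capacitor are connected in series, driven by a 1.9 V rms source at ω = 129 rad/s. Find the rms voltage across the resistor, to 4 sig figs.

1.777 V

X_C = 1/(ωC) = 250.1 Ω
Z = 660.0 − j250.1 Ω
|Z| = √(660.0² + 250.1²) = 705.8 Ω
I = V/|Z| = 2.692 mA
V_R = I·|Z_R| = 0.002692 × 660.0 = 1.777 V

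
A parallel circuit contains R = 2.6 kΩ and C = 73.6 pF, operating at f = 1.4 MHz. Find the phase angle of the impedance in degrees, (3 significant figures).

ω = 2πf = 8.796e+06 rad/s
X_C = 1/(ωC) = 1540 Ω
Parallel: admittances add. Y = 1/R + jωC
Y = (0.000385 + j0.000647) S
|Y| = 0.000753 S → |Z| = 1/|Y| = 1330 Ω, ∠Z = −∠Y = -59.3°

-59.3°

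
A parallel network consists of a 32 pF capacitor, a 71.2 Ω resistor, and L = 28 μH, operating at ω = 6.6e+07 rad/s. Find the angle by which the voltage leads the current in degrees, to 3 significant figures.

X_L = ωL = 1850 Ω
X_C = 1/(ωC) = 473 Ω
Parallel: admittances add. Y = 1/R + 1/(jωL) + jωC
Y = (0.0140 + j0.00157) S
|Y| = 0.0141 S → |Z| = 1/|Y| = 70.8 Ω, ∠Z = −∠Y = -6.38°

-6.38°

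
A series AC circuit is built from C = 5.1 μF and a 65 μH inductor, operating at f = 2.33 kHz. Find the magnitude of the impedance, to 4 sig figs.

12.44 Ω

ω = 2πf = 14640 rad/s
X_L = ωL = 0.9516 Ω
X_C = 1/(ωC) = 13.39 Ω
Net reactance X = X_L − X_C = -12.44 Ω
Z = − j12.44 Ω
|Z| = √(0² + 12.44²) = 12.44 Ω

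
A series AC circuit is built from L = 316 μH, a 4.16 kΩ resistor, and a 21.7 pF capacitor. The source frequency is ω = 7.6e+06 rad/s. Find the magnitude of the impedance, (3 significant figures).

5540 Ω

X_L = ωL = 2400 Ω
X_C = 1/(ωC) = 6060 Ω
Net reactance X = X_L − X_C = -3660 Ω
Z = 4160 − j3660 Ω
|Z| = √(4160² + 3660²) = 5540 Ω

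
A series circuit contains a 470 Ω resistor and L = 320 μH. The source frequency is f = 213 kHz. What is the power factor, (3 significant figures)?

ω = 2πf = 1.338e+06 rad/s
X_L = ωL = 428 Ω
Z = 470 + j428 Ω
|Z| = √(470² + 428²) = 636 Ω
∠Z = arctan(428/470) = 42.3°
cos φ = cos(42.3°) = 0.739

0.739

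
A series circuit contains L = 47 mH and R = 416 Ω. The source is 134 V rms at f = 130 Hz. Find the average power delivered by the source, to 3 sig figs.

42.8 W

ω = 2πf = 816.8 rad/s
X_L = ωL = 38.4 Ω
Z = 416 + j38.4 Ω
|Z| = √(416² + 38.4²) = 418 Ω
∠Z = arctan(38.4/416) = 5.27°
I = V/|Z| = 321 mA
P = VI cos φ = 134 × 0.321 × cos(5.27°) = 42.8 W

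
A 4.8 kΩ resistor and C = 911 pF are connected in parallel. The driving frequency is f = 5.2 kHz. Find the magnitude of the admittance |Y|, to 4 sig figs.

ω = 2πf = 32670 rad/s
X_C = 1/(ωC) = 33600 Ω
Parallel: admittances add. Y = 1/R + jωC
Y = (0.0002083 + j2.976e-05) S
|Y| = 0.0002104 S → |Z| = 1/|Y| = 4752 Ω, ∠Z = −∠Y = -8.131°

210.4 μS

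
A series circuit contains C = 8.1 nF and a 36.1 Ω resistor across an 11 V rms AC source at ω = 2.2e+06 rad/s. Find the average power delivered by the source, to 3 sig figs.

981 mW

X_C = 1/(ωC) = 56.1 Ω
Z = 36.1 − j56.1 Ω
|Z| = √(36.1² + 56.1²) = 66.7 Ω
∠Z = arctan(-56.1/36.1) = -57.2°
I = V/|Z| = 165 mA
P = VI cos φ = 11 × 0.165 × cos(-57.2°) = 981 mW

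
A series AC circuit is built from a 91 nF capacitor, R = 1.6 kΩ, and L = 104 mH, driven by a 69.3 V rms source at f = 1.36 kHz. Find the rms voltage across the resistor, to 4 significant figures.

ω = 2πf = 8545 rad/s
X_L = ωL = 888.7 Ω
X_C = 1/(ωC) = 1286 Ω
Net reactance X = X_L − X_C = -397.3 Ω
Z = 1600 − j397.3 Ω
|Z| = √(1600² + 397.3²) = 1649 Ω
I = V/|Z| = 42.04 mA
V_R = I·|Z_R| = 0.04204 × 1600 = 67.26 V

67.26 V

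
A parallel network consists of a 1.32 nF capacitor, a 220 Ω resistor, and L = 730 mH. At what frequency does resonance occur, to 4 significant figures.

ω₀ = 1/√(LC) = 1/√(0.73 × 1.32e-09) = 32210 rad/s
f₀ = ω₀/(2π) = 5.127 kHz

5.127 kHz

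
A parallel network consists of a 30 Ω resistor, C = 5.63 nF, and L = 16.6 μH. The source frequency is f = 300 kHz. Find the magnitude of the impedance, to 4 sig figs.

25.26 Ω

ω = 2πf = 1.885e+06 rad/s
X_L = ωL = 31.29 Ω
X_C = 1/(ωC) = 94.23 Ω
Parallel: admittances add. Y = 1/R + 1/(jωL) + jωC
Y = (0.03333 − j0.02135) S
|Y| = 0.03958 S → |Z| = 1/|Y| = 25.26 Ω, ∠Z = −∠Y = 32.64°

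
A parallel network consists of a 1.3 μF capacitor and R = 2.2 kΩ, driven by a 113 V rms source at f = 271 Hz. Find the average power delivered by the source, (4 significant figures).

5.804 W

ω = 2πf = 1703 rad/s
X_C = 1/(ωC) = 451.8 Ω
Parallel: admittances add. Y = 1/R + jωC
Y = (0.0004545 + j0.002214) S
|Y| = 0.002260 S → |Z| = 1/|Y| = 442.5 Ω, ∠Z = −∠Y = -78.40°
I = V/|Z| = 255.4 mA
P = VI cos φ = 113 × 0.2554 × cos(-78.40°) = 5.804 W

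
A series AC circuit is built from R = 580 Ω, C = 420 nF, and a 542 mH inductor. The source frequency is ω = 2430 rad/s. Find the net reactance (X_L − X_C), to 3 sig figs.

337 Ω

X_L = ωL = 1320 Ω
X_C = 1/(ωC) = 980 Ω
X = 1320 − 980 = 337 Ω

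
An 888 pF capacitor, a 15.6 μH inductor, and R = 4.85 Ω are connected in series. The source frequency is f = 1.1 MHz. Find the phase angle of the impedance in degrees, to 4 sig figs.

ω = 2πf = 6.912e+06 rad/s
X_L = ωL = 107.8 Ω
X_C = 1/(ωC) = 162.9 Ω
Net reactance X = X_L − X_C = -55.12 Ω
Z = 4.850 − j55.12 Ω
|Z| = √(4.850² + 55.12²) = 55.33 Ω
∠Z = arctan(-55.12/4.850) = -84.97°

-84.97°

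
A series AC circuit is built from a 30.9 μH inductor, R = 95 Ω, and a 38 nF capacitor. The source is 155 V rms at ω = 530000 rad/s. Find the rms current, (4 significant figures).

X_L = ωL = 16.38 Ω
X_C = 1/(ωC) = 49.65 Ω
Net reactance X = X_L − X_C = -33.28 Ω
Z = 95.00 − j33.28 Ω
|Z| = √(95.00² + 33.28²) = 100.7 Ω
I = V/|Z| = 155/100.7 = 1.540 A

1.540 A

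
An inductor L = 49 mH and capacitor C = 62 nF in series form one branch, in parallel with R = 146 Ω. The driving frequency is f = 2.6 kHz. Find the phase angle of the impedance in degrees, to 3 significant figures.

ω = 2πf = 16340 rad/s
X_L = ωL = 800 Ω
X_C = 1/(ωC) = 987 Ω
Branch 1: Z₁ = R = 146 Ω
Branch 2 (series LC): Z₂ = j(X_L − X_C) = −j187 Ω
Parallel: Z = Z₁Z₂/(Z₁+Z₂), |Z| = 115 Ω, ∠Z = -38.0°

-38.0°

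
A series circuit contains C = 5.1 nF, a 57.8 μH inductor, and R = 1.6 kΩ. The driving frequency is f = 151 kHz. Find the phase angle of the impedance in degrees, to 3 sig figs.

ω = 2πf = 948800 rad/s
X_L = ωL = 54.8 Ω
X_C = 1/(ωC) = 207 Ω
Net reactance X = X_L − X_C = -152 Ω
Z = 1600 − j152 Ω
|Z| = √(1600² + 152²) = 1610 Ω
∠Z = arctan(-152/1600) = -5.42°

-5.42°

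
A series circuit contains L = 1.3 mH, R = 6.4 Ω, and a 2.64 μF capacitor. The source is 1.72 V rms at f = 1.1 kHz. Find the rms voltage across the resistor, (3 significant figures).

ω = 2πf = 6912 rad/s
X_L = ωL = 8.98 Ω
X_C = 1/(ωC) = 54.8 Ω
Net reactance X = X_L − X_C = -45.8 Ω
Z = 6.40 − j45.8 Ω
|Z| = √(6.40² + 45.8²) = 46.3 Ω
I = V/|Z| = 37.2 mA
V_R = I·|Z_R| = 0.0372 × 6.40 = 0.238 V

0.238 V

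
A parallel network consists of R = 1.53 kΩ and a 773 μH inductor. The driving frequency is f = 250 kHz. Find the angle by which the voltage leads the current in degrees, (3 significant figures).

51.6°

ω = 2πf = 1.571e+06 rad/s
X_L = ωL = 1210 Ω
Parallel: admittances add. Y = 1/R + 1/(jωL)
Y = (0.000654 − j0.000824) S
|Y| = 0.00105 S → |Z| = 1/|Y| = 951 Ω, ∠Z = −∠Y = 51.6°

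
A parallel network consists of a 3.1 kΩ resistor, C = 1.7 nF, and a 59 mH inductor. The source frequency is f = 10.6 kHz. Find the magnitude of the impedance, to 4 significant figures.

2840 Ω

ω = 2πf = 66600 rad/s
X_L = ωL = 3930 Ω
X_C = 1/(ωC) = 8832 Ω
Parallel: admittances add. Y = 1/R + 1/(jωL) + jωC
Y = (0.0003226 − j0.0001413) S
|Y| = 0.0003522 S → |Z| = 1/|Y| = 2840 Ω, ∠Z = −∠Y = 23.65°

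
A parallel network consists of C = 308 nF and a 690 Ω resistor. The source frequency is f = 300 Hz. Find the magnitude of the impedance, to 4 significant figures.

ω = 2πf = 1885 rad/s
X_C = 1/(ωC) = 1722 Ω
Parallel: admittances add. Y = 1/R + jωC
Y = (0.001449 + j0.0005806) S
|Y| = 0.001561 S → |Z| = 1/|Y| = 640.5 Ω, ∠Z = −∠Y = -21.83°

640.5 Ω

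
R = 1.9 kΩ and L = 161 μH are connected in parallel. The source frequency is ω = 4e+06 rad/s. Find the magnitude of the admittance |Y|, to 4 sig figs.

1.640 mS

X_L = ωL = 644.0 Ω
Parallel: admittances add. Y = 1/R + 1/(jωL)
Y = (0.0005263 − j0.001553) S
|Y| = 0.001640 S → |Z| = 1/|Y| = 609.9 Ω, ∠Z = −∠Y = 71.28°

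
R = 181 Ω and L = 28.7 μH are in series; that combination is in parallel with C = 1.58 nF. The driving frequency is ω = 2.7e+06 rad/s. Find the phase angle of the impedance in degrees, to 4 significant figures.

-25.90°

X_L = ωL = 77.49 Ω
X_C = 1/(ωC) = 234.4 Ω
Branch 1 (R+jX_L): Z₁ = 181.0 + j77.49 Ω, |Z₁| = 196.9 Ω
Branch 2 (−jX_C): Z₂ = −j234.4 Ω
Parallel: Z = Z₁Z₂/(Z₁+Z₂), |Z| = 192.7 Ω, ∠Z = -25.90°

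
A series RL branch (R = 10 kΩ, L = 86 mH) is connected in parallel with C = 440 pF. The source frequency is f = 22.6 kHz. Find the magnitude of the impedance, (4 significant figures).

ω = 2πf = 142000 rad/s
X_L = ωL = 12210 Ω
X_C = 1/(ωC) = 16010 Ω
Branch 1 (R+jX_L): Z₁ = 10000 + j12210 Ω, |Z₁| = 15780 Ω
Branch 2 (−jX_C): Z₂ = −j16010 Ω
Parallel: Z = Z₁Z₂/(Z₁+Z₂), |Z| = 23620 Ω, ∠Z = -18.54°

23620 Ω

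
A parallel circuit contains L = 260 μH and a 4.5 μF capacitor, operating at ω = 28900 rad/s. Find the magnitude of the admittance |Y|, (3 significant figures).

X_L = ωL = 7.51 Ω
X_C = 1/(ωC) = 7.69 Ω
Parallel: admittances add. Y = 1/(jωL) + jωC
Y = (0 − j0.00303) S
|Y| = 0.00303 S → |Z| = 1/|Y| = 329 Ω, ∠Z = −∠Y = 90.0°

3.03 mS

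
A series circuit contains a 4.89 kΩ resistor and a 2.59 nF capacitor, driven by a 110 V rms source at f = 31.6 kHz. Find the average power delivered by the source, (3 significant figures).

2.14 W

ω = 2πf = 198500 rad/s
X_C = 1/(ωC) = 1940 Ω
Z = 4890 − j1940 Ω
|Z| = √(4890² + 1940²) = 5260 Ω
∠Z = arctan(-1940/4890) = -21.7°
I = V/|Z| = 20.9 mA
P = VI cos φ = 110 × 0.0209 × cos(-21.7°) = 2.14 W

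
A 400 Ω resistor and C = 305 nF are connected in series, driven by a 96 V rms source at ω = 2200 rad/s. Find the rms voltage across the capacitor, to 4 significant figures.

X_C = 1/(ωC) = 1490 Ω
Z = 400.0 − j1490 Ω
|Z| = √(400.0² + 1490²) = 1543 Ω
I = V/|Z| = 62.21 mA
V_C = I·|Z_C| = 0.06221 × 1490 = 92.72 V

92.72 V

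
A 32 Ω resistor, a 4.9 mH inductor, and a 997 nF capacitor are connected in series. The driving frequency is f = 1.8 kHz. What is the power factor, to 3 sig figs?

0.693

ω = 2πf = 11310 rad/s
X_L = ωL = 55.4 Ω
X_C = 1/(ωC) = 88.7 Ω
Net reactance X = X_L − X_C = -33.3 Ω
Z = 32.0 − j33.3 Ω
|Z| = √(32.0² + 33.3²) = 46.2 Ω
∠Z = arctan(-33.3/32.0) = -46.1°
cos φ = cos(-46.1°) = 0.693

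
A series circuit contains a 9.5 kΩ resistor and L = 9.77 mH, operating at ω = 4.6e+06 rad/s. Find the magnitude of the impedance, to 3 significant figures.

X_L = ωL = 44900 Ω
Z = 9500 + j44900 Ω
|Z| = √(9500² + 44900²) = 45900 Ω

45900 Ω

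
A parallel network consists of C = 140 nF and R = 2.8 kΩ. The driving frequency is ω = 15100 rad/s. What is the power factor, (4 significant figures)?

X_C = 1/(ωC) = 473.0 Ω
Parallel: admittances add. Y = 1/R + jωC
Y = (0.0003571 + j0.002114) S
|Y| = 0.002144 S → |Z| = 1/|Y| = 466.4 Ω, ∠Z = −∠Y = -80.41°
cos φ = cos(-80.41°) = 0.1666

0.1666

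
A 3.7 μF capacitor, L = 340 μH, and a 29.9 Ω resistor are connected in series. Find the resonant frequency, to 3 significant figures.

ω₀ = 1/√(LC) = 1/√(0.00034 × 3.7e-06) = 28190 rad/s
f₀ = ω₀/(2π) = 4.49 kHz

4.49 kHz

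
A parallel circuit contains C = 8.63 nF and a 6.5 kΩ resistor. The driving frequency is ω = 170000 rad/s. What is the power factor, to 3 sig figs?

0.104

X_C = 1/(ωC) = 682 Ω
Parallel: admittances add. Y = 1/R + jωC
Y = (0.000154 + j0.00147) S
|Y| = 0.00148 S → |Z| = 1/|Y| = 678 Ω, ∠Z = −∠Y = -84.0°
cos φ = cos(-84.0°) = 0.104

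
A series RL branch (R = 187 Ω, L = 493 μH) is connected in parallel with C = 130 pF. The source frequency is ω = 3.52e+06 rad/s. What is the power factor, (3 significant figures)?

X_L = ωL = 1740 Ω
X_C = 1/(ωC) = 2190 Ω
Branch 1 (R+jX_L): Z₁ = 187 + j1740 Ω, |Z₁| = 1750 Ω
Branch 2 (−jX_C): Z₂ = −j2190 Ω
Parallel: Z = Z₁Z₂/(Z₁+Z₂), |Z| = 7830 Ω, ∠Z = 61.3°
cos φ = cos(61.3°) = 0.480

0.480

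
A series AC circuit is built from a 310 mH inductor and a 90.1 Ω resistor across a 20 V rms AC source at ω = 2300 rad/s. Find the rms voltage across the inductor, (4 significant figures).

X_L = ωL = 713.0 Ω
Z = 90.10 + j713.0 Ω
|Z| = √(90.10² + 713.0²) = 718.7 Ω
I = V/|Z| = 27.83 mA
V_L = I·|Z_L| = 0.02783 × 713.0 = 19.84 V

19.84 V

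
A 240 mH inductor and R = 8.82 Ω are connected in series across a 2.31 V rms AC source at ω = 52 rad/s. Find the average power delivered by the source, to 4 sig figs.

X_L = ωL = 12.48 Ω
Z = 8.820 + j12.48 Ω
|Z| = √(8.820² + 12.48²) = 15.28 Ω
∠Z = arctan(12.48/8.820) = 54.75°
I = V/|Z| = 151.2 mA
P = VI cos φ = 2.31 × 0.1512 × cos(54.75°) = 201.5 mW

201.5 mW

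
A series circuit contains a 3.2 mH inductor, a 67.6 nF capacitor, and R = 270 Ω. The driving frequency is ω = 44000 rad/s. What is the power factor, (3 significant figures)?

0.810

X_L = ωL = 141 Ω
X_C = 1/(ωC) = 336 Ω
Net reactance X = X_L − X_C = -195 Ω
Z = 270 − j195 Ω
|Z| = √(270² + 195²) = 333 Ω
∠Z = arctan(-195/270) = -35.9°
cos φ = cos(-35.9°) = 0.810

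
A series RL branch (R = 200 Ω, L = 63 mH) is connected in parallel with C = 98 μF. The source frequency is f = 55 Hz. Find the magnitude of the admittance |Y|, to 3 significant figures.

33.7 mS

ω = 2πf = 345.6 rad/s
X_L = ωL = 21.8 Ω
X_C = 1/(ωC) = 29.5 Ω
Branch 1 (R+jX_L): Z₁ = 200 + j21.8 Ω, |Z₁| = 201 Ω
Branch 2 (−jX_C): Z₂ = −j29.5 Ω
Parallel: Z = Z₁Z₂/(Z₁+Z₂), |Z| = 29.7 Ω, ∠Z = -81.6°
|Y| = 1/|Z| = 33.7 mS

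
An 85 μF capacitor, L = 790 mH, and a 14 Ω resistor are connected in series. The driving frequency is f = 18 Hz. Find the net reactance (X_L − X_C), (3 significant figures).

-14.7 Ω

ω = 2πf = 113.1 rad/s
X_L = ωL = 89.3 Ω
X_C = 1/(ωC) = 104 Ω
X = 89.3 − 104 = -14.7 Ω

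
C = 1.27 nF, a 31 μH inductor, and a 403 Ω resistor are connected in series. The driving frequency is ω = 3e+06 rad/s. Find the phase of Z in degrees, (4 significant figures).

-22.81°

X_L = ωL = 93.00 Ω
X_C = 1/(ωC) = 262.5 Ω
Net reactance X = X_L − X_C = -169.5 Ω
Z = 403.0 − j169.5 Ω
|Z| = √(403.0² + 169.5²) = 437.2 Ω
∠Z = arctan(-169.5/403.0) = -22.81°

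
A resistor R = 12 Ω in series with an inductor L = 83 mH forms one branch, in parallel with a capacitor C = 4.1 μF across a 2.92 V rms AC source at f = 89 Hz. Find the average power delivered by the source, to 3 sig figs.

ω = 2πf = 559.2 rad/s
X_L = ωL = 46.4 Ω
X_C = 1/(ωC) = 436 Ω
Branch 1 (R+jX_L): Z₁ = 12.0 + j46.4 Ω, |Z₁| = 47.9 Ω
Branch 2 (−jX_C): Z₂ = −j436 Ω
Parallel: Z = Z₁Z₂/(Z₁+Z₂), |Z| = 53.6 Ω, ∠Z = 73.7°
I = V/|Z| = 54.5 mA
P = VI cos φ = 2.92 × 0.0545 × cos(73.7°) = 44.5 mW

44.5 mW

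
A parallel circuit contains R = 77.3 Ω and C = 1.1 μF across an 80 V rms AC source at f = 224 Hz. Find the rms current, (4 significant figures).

1.042 A

ω = 2πf = 1407 rad/s
X_C = 1/(ωC) = 645.9 Ω
Parallel: admittances add. Y = 1/R + jωC
Y = (0.01294 + j0.001548) S
|Y| = 0.01303 S → |Z| = 1/|Y| = 76.75 Ω, ∠Z = −∠Y = -6.824°
I = V/|Z| = 80/76.75 = 1.042 A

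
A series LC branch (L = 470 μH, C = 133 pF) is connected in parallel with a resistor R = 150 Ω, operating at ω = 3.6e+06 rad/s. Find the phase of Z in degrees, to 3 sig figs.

X_L = ωL = 1690 Ω
X_C = 1/(ωC) = 2090 Ω
Branch 1: Z₁ = R = 150 Ω
Branch 2 (series LC): Z₂ = j(X_L − X_C) = −j397 Ω
Parallel: Z = Z₁Z₂/(Z₁+Z₂), |Z| = 140 Ω, ∠Z = -20.7°

-20.7°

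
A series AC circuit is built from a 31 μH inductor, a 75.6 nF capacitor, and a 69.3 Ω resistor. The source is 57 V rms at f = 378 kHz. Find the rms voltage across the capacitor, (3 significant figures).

ω = 2πf = 2.375e+06 rad/s
X_L = ωL = 73.6 Ω
X_C = 1/(ωC) = 5.57 Ω
Net reactance X = X_L − X_C = 68.1 Ω
Z = 69.3 + j68.1 Ω
|Z| = √(69.3² + 68.1²) = 97.1 Ω
I = V/|Z| = 587 mA
V_C = I·|Z_C| = 0.587 × 5.57 = 3.27 V

3.27 V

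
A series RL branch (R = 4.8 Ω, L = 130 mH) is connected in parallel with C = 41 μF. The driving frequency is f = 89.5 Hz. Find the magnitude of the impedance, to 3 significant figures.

106 Ω

ω = 2πf = 562.3 rad/s
X_L = ωL = 73.1 Ω
X_C = 1/(ωC) = 43.4 Ω
Branch 1 (R+jX_L): Z₁ = 4.80 + j73.1 Ω, |Z₁| = 73.3 Ω
Branch 2 (−jX_C): Z₂ = −j43.4 Ω
Parallel: Z = Z₁Z₂/(Z₁+Z₂), |Z| = 106 Ω, ∠Z = -84.6°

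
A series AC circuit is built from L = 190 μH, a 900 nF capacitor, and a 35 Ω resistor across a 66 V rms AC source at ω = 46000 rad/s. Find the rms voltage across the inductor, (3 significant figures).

X_L = ωL = 8.74 Ω
X_C = 1/(ωC) = 24.2 Ω
Net reactance X = X_L − X_C = -15.4 Ω
Z = 35.0 − j15.4 Ω
|Z| = √(35.0² + 15.4²) = 38.2 Ω
I = V/|Z| = 1.73 A
V_L = I·|Z_L| = 1.73 × 8.74 = 15.1 V

15.1 V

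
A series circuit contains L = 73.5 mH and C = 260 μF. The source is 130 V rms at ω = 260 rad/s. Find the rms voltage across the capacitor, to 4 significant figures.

X_L = ωL = 19.11 Ω
X_C = 1/(ωC) = 14.79 Ω
Net reactance X = X_L − X_C = 4.317 Ω
Z = j4.317 Ω
|Z| = √(0² + 4.317²) = 4.317 Ω
I = V/|Z| = 30.11 A
V_C = I·|Z_C| = 30.11 × 14.79 = 445.5 V

445.5 V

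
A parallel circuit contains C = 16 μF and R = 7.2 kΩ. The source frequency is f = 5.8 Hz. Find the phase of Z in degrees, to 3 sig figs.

-76.6°

ω = 2πf = 36.44 rad/s
X_C = 1/(ωC) = 1720 Ω
Parallel: admittances add. Y = 1/R + jωC
Y = (0.000139 + j0.000583) S
|Y| = 0.000599 S → |Z| = 1/|Y| = 1670 Ω, ∠Z = −∠Y = -76.6°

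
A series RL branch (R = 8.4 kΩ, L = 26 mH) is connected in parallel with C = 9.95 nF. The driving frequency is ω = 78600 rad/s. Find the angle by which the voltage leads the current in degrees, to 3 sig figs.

-81.5°

X_L = ωL = 2040 Ω
X_C = 1/(ωC) = 1280 Ω
Branch 1 (R+jX_L): Z₁ = 8400 + j2040 Ω, |Z₁| = 8650 Ω
Branch 2 (−jX_C): Z₂ = −j1280 Ω
Parallel: Z = Z₁Z₂/(Z₁+Z₂), |Z| = 1310 Ω, ∠Z = -81.5°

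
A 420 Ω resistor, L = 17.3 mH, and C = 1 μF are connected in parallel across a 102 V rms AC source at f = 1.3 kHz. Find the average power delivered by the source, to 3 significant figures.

ω = 2πf = 8168 rad/s
X_L = ωL = 141 Ω
X_C = 1/(ωC) = 122 Ω
Parallel: admittances add. Y = 1/R + 1/(jωL) + jωC
Y = (0.00238 + j0.00109) S
|Y| = 0.00262 S → |Z| = 1/|Y| = 382 Ω, ∠Z = −∠Y = -24.6°
I = V/|Z| = 267 mA
P = VI cos φ = 102 × 0.267 × cos(-24.6°) = 24.8 W

24.8 W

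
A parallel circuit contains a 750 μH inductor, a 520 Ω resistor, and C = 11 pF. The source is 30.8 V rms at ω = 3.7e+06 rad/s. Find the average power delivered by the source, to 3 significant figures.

X_L = ωL = 2780 Ω
X_C = 1/(ωC) = 24600 Ω
Parallel: admittances add. Y = 1/R + 1/(jωL) + jωC
Y = (0.00192 − j0.000320) S
|Y| = 0.00195 S → |Z| = 1/|Y| = 513 Ω, ∠Z = −∠Y = 9.44°
I = V/|Z| = 60.0 mA
P = VI cos φ = 30.8 × 0.0600 × cos(9.44°) = 1.82 W

1.82 W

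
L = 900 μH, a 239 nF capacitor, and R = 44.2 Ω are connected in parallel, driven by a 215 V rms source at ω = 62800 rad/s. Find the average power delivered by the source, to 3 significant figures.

X_L = ωL = 56.5 Ω
X_C = 1/(ωC) = 66.6 Ω
Parallel: admittances add. Y = 1/R + 1/(jωL) + jωC
Y = (0.0226 − j0.00268) S
|Y| = 0.0228 S → |Z| = 1/|Y| = 43.9 Ω, ∠Z = −∠Y = 6.76°
I = V/|Z| = 4.90 A
P = VI cos φ = 215 × 4.90 × cos(6.76°) = 1.05 kW

1.05 kW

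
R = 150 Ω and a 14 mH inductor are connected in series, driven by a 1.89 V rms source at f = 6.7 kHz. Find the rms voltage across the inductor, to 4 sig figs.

ω = 2πf = 42100 rad/s
X_L = ωL = 589.4 Ω
Z = 150.0 + j589.4 Ω
|Z| = √(150.0² + 589.4²) = 608.2 Ω
I = V/|Z| = 3.108 mA
V_L = I·|Z_L| = 0.003108 × 589.4 = 1.832 V

1.832 V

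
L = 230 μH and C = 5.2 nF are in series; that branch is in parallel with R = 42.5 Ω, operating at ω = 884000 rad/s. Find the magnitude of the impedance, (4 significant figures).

13.49 Ω

X_L = ωL = 203.3 Ω
X_C = 1/(ωC) = 217.5 Ω
Branch 1: Z₁ = R = 42.50 Ω
Branch 2 (series LC): Z₂ = j(X_L − X_C) = −j14.22 Ω
Parallel: Z = Z₁Z₂/(Z₁+Z₂), |Z| = 13.49 Ω, ∠Z = -71.50°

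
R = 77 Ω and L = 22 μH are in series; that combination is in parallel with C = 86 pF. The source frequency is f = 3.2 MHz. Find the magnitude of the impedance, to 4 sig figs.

ω = 2πf = 2.011e+07 rad/s
X_L = ωL = 442.3 Ω
X_C = 1/(ωC) = 578.3 Ω
Branch 1 (R+jX_L): Z₁ = 77.00 + j442.3 Ω, |Z₁| = 449.0 Ω
Branch 2 (−jX_C): Z₂ = −j578.3 Ω
Parallel: Z = Z₁Z₂/(Z₁+Z₂), |Z| = 1662 Ω, ∠Z = 50.61°

1662 Ω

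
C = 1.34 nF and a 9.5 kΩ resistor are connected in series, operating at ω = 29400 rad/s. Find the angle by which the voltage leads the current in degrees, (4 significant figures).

-69.48°

X_C = 1/(ωC) = 25380 Ω
Z = 9500 − j25380 Ω
|Z| = √(9500² + 25380²) = 27100 Ω
∠Z = arctan(-25380/9500) = -69.48°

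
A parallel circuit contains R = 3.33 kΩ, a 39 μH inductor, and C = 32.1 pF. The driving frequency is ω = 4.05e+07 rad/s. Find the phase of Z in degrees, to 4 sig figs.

X_L = ωL = 1580 Ω
X_C = 1/(ωC) = 769.2 Ω
Parallel: admittances add. Y = 1/R + 1/(jωL) + jωC
Y = (0.0003003 + j0.0006669) S
|Y| = 0.0007314 S → |Z| = 1/|Y| = 1367 Ω, ∠Z = −∠Y = -65.76°

-65.76°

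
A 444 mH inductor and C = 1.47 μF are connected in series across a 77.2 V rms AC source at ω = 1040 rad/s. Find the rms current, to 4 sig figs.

401.4 mA

X_L = ωL = 461.8 Ω
X_C = 1/(ωC) = 654.1 Ω
Net reactance X = X_L − X_C = -192.3 Ω
Z = − j192.3 Ω
|Z| = √(0² + 192.3²) = 192.3 Ω
I = V/|Z| = 77.2/192.3 = 401.4 mA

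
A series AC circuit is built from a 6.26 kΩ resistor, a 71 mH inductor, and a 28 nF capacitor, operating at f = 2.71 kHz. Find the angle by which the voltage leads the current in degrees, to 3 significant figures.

-8.08°

ω = 2πf = 17030 rad/s
X_L = ωL = 1210 Ω
X_C = 1/(ωC) = 2100 Ω
Net reactance X = X_L − X_C = -889 Ω
Z = 6260 − j889 Ω
|Z| = √(6260² + 889²) = 6320 Ω
∠Z = arctan(-889/6260) = -8.08°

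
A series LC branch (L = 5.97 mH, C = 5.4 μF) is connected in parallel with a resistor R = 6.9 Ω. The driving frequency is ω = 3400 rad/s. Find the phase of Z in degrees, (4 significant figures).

X_L = ωL = 20.30 Ω
X_C = 1/(ωC) = 54.47 Ω
Branch 1: Z₁ = R = 6.900 Ω
Branch 2 (series LC): Z₂ = j(X_L − X_C) = −j34.17 Ω
Parallel: Z = Z₁Z₂/(Z₁+Z₂), |Z| = 6.763 Ω, ∠Z = -11.42°

-11.42°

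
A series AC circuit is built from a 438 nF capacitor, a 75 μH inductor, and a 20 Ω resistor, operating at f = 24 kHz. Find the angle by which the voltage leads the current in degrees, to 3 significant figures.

-10.8°

ω = 2πf = 150800 rad/s
X_L = ωL = 11.3 Ω
X_C = 1/(ωC) = 15.1 Ω
Net reactance X = X_L − X_C = -3.83 Ω
Z = 20.0 − j3.83 Ω
|Z| = √(20.0² + 3.83²) = 20.4 Ω
∠Z = arctan(-3.83/20.0) = -10.8°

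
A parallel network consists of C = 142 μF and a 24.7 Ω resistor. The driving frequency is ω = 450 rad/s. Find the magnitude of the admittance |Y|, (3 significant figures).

X_C = 1/(ωC) = 15.6 Ω
Parallel: admittances add. Y = 1/R + jωC
Y = (0.0405 + j0.0639) S
|Y| = 0.0756 S → |Z| = 1/|Y| = 13.2 Ω, ∠Z = −∠Y = -57.6°

75.6 mS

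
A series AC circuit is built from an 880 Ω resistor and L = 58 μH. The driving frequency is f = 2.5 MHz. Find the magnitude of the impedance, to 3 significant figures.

ω = 2πf = 1.571e+07 rad/s
X_L = ωL = 911 Ω
Z = 880 + j911 Ω
|Z| = √(880² + 911²) = 1270 Ω

1270 Ω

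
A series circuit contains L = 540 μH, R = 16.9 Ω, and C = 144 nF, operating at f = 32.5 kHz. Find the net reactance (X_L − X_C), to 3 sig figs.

76.3 Ω

ω = 2πf = 204200 rad/s
X_L = ωL = 110 Ω
X_C = 1/(ωC) = 34.0 Ω
X = 110 − 34.0 = 76.3 Ω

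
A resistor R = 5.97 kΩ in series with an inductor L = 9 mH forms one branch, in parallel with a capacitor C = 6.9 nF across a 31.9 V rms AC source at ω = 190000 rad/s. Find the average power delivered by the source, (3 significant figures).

X_L = ωL = 1710 Ω
X_C = 1/(ωC) = 763 Ω
Branch 1 (R+jX_L): Z₁ = 5970 + j1710 Ω, |Z₁| = 6210 Ω
Branch 2 (−jX_C): Z₂ = −j763 Ω
Parallel: Z = Z₁Z₂/(Z₁+Z₂), |Z| = 784 Ω, ∠Z = -83.0°
I = V/|Z| = 40.7 mA
P = VI cos φ = 31.9 × 0.0407 × cos(-83.0°) = 158 mW

158 mW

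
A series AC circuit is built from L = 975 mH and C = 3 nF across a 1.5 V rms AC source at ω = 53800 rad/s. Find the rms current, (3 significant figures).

32.4 μA

X_L = ωL = 52500 Ω
X_C = 1/(ωC) = 6200 Ω
Net reactance X = X_L − X_C = 46300 Ω
Z = j46300 Ω
|Z| = √(0² + 46300²) = 46300 Ω
I = V/|Z| = 1.5/46300 = 32.4 μA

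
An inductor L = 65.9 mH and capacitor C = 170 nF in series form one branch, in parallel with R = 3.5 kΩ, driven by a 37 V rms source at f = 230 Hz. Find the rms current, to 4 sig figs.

ω = 2πf = 1445 rad/s
X_L = ωL = 95.23 Ω
X_C = 1/(ωC) = 4070 Ω
Branch 1: Z₁ = R = 3500 Ω
Branch 2 (series LC): Z₂ = j(X_L − X_C) = −j3975 Ω
Parallel: Z = Z₁Z₂/(Z₁+Z₂), |Z| = 2627 Ω, ∠Z = -41.36°
I = V/|Z| = 37/2627 = 14.09 mA

14.09 mA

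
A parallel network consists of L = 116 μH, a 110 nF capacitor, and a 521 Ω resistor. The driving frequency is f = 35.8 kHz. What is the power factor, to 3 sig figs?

ω = 2πf = 224900 rad/s
X_L = ωL = 26.1 Ω
X_C = 1/(ωC) = 40.4 Ω
Parallel: admittances add. Y = 1/R + 1/(jωL) + jωC
Y = (0.00192 − j0.0136) S
|Y| = 0.0137 S → |Z| = 1/|Y| = 72.9 Ω, ∠Z = −∠Y = 82.0°
cos φ = cos(82.0°) = 0.140

0.140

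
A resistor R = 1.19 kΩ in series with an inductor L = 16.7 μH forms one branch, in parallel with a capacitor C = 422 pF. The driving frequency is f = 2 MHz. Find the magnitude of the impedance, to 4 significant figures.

ω = 2πf = 1.257e+07 rad/s
X_L = ωL = 209.9 Ω
X_C = 1/(ωC) = 188.6 Ω
Branch 1 (R+jX_L): Z₁ = 1190 + j209.9 Ω, |Z₁| = 1208 Ω
Branch 2 (−jX_C): Z₂ = −j188.6 Ω
Parallel: Z = Z₁Z₂/(Z₁+Z₂), |Z| = 191.5 Ω, ∠Z = -81.02°

191.5 Ω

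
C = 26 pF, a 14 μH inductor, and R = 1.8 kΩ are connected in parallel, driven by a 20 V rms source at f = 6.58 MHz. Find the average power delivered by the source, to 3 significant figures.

222 mW

ω = 2πf = 4.134e+07 rad/s
X_L = ωL = 579 Ω
X_C = 1/(ωC) = 930 Ω
Parallel: admittances add. Y = 1/R + 1/(jωL) + jωC
Y = (0.000556 − j0.000653) S
|Y| = 0.000857 S → |Z| = 1/|Y| = 1170 Ω, ∠Z = −∠Y = 49.6°
I = V/|Z| = 17.1 mA
P = VI cos φ = 20 × 0.0171 × cos(49.6°) = 222 mW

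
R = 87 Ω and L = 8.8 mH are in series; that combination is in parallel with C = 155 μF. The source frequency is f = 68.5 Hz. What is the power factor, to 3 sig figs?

0.171

ω = 2πf = 430.4 rad/s
X_L = ωL = 3.79 Ω
X_C = 1/(ωC) = 15.0 Ω
Branch 1 (R+jX_L): Z₁ = 87.0 + j3.79 Ω, |Z₁| = 87.1 Ω
Branch 2 (−jX_C): Z₂ = −j15.0 Ω
Parallel: Z = Z₁Z₂/(Z₁+Z₂), |Z| = 14.9 Ω, ∠Z = -80.2°
cos φ = cos(-80.2°) = 0.171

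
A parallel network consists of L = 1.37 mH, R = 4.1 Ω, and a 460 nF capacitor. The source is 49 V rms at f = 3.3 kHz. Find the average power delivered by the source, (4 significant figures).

585.6 W

ω = 2πf = 20730 rad/s
X_L = ωL = 28.41 Ω
X_C = 1/(ωC) = 104.8 Ω
Parallel: admittances add. Y = 1/R + 1/(jωL) + jωC
Y = (0.2439 − j0.02567) S
|Y| = 0.2452 S → |Z| = 1/|Y| = 4.077 Ω, ∠Z = −∠Y = 6.007°
I = V/|Z| = 12.02 A
P = VI cos φ = 49 × 12.02 × cos(6.007°) = 585.6 W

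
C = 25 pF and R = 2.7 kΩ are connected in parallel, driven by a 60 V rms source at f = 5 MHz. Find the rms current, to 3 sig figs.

ω = 2πf = 3.142e+07 rad/s
X_C = 1/(ωC) = 1270 Ω
Parallel: admittances add. Y = 1/R + jωC
Y = (0.000370 + j0.000785) S
|Y| = 0.000868 S → |Z| = 1/|Y| = 1150 Ω, ∠Z = −∠Y = -64.8°
I = V/|Z| = 60/1150 = 52.1 mA

52.1 mA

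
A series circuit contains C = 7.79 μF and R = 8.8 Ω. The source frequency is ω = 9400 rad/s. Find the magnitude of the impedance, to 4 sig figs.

X_C = 1/(ωC) = 13.66 Ω
Z = 8.800 − j13.66 Ω
|Z| = √(8.800² + 13.66²) = 16.25 Ω

16.25 Ω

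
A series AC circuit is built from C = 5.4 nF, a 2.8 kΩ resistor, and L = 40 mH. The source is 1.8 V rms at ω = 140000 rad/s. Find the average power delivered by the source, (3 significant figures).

X_L = ωL = 5600 Ω
X_C = 1/(ωC) = 1320 Ω
Net reactance X = X_L − X_C = 4280 Ω
Z = 2800 + j4280 Ω
|Z| = √(2800² + 4280²) = 5110 Ω
∠Z = arctan(4280/2800) = 56.8°
I = V/|Z| = 352 μA
P = VI cos φ = 1.8 × 0.000352 × cos(56.8°) = 347 μW

347 μW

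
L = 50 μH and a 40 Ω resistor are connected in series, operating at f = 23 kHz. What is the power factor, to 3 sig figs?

0.984

ω = 2πf = 144500 rad/s
X_L = ωL = 7.23 Ω
Z = 40.0 + j7.23 Ω
|Z| = √(40.0² + 7.23²) = 40.6 Ω
∠Z = arctan(7.23/40.0) = 10.2°
cos φ = cos(10.2°) = 0.984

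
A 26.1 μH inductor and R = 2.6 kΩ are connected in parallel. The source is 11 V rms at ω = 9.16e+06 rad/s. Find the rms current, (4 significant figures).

46.20 mA

X_L = ωL = 239.1 Ω
Parallel: admittances add. Y = 1/R + 1/(jωL)
Y = (0.0003846 − j0.004183) S
|Y| = 0.004200 S → |Z| = 1/|Y| = 238.1 Ω, ∠Z = −∠Y = 84.75°
I = V/|Z| = 11/238.1 = 46.20 mA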